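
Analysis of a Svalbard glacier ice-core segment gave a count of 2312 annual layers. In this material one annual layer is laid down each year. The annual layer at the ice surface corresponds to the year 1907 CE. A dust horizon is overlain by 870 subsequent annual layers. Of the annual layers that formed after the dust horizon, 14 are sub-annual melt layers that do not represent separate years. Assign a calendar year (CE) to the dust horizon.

1051 CE

870 annual layers post-date the dust horizon.
870 − 14 false = 856 true annual layers after the dust horizon.
The annual layer at the ice surface is 1907 CE, so the dust horizon dates to 1907 − 856 = 1051 CE.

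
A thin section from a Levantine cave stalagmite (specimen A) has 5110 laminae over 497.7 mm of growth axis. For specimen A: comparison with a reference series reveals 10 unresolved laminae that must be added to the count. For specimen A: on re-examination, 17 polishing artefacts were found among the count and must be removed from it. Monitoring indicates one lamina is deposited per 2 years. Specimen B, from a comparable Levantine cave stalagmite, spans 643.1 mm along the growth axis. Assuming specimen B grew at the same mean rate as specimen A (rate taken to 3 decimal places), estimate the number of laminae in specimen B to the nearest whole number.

6562 laminae

Specimen A: correcting the raw count gives 5110 − 17 + 10 = 5103 true laminae.
Specimen A: 5103 laminae at 2 years each span 5103 × 2 = 10206 years.
A: Mean rate = 497.7 mm / 10206 years ≈ 0.049 mm/yr.
For B, 643.1 / 0.049 = 13124.49 years; at 2 years per lamina that is 13124.49 / 2 ≈ 6562 laminae.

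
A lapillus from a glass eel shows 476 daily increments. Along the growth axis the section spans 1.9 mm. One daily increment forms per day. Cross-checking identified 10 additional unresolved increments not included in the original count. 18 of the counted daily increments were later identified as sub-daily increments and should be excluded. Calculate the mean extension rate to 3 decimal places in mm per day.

0.004 mm per day

After corrections the count is 476 − 18 + 10 = 468 daily increments.
Extension rate ≈ 1.9 / 468 = 0.004 mm per day.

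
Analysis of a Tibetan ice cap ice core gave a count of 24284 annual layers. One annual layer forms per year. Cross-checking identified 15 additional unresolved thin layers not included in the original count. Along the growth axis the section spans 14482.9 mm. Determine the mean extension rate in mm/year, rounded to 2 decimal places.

0.60 mm/year

Correcting the raw count gives 24284 + 15 = 24299 true annual layers.
Mean rate = 14482.9 mm / 24299 years ≈ 0.60 mm/year.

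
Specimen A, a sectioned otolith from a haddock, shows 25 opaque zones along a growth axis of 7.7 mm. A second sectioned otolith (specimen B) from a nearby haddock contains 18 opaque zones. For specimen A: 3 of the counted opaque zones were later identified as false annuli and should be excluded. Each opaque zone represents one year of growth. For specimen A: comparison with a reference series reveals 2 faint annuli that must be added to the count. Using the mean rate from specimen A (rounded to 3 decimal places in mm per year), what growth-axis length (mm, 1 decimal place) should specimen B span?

Specimen A: after corrections the count is 25 − 3 + 2 = 24 opaque zones.
A: 7.7 mm over 24 years gives 7.7 / 24 ≈ 0.321 mm/year.
B's length ≈ 0.321 × 18 = 5.8 mm.

5.8 mm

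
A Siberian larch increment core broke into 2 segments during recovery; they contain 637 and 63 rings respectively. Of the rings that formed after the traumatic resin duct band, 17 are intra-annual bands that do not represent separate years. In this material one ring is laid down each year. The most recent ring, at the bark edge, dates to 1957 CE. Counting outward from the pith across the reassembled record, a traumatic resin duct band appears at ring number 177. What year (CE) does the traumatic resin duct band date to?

1451 CE

Total rings = 637 + 63 = 700.
Between ring 177 and the bark edge there are 700 − 177 = 523 rings.
523 − 17 false = 506 true rings after the traumatic resin duct band.
The ring at the bark edge is 1957 CE, so the traumatic resin duct band dates to 1957 − 506 = 1451 CE.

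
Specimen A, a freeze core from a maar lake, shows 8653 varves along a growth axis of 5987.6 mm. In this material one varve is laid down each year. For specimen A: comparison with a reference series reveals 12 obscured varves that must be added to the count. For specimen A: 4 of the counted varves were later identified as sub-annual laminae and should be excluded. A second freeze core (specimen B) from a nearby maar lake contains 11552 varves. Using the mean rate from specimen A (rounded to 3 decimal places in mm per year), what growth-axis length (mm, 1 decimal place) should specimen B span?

Specimen A: adjusted count: 8653 − 4 + 12 = 8661 varves.
A: 5987.6 mm over 8661 years gives 5987.6 / 8661 ≈ 0.691 mm per year.
For B, 0.691 mm/year × 11552 years = 7982.4 mm.

7982.4 mm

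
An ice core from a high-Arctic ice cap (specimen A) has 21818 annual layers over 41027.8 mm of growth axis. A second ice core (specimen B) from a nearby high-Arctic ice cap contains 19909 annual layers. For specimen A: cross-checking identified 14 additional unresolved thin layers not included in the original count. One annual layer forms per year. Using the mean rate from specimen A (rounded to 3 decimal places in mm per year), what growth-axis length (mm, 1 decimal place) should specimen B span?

37409.0 mm

Specimen A: after corrections the count is 21818 + 14 = 21832 annual layers.
A: Mean rate = 41027.8 mm / 21832 years ≈ 1.879 mm/year.
For B, 1.879 mm/year × 19909 years = 37409.0 mm.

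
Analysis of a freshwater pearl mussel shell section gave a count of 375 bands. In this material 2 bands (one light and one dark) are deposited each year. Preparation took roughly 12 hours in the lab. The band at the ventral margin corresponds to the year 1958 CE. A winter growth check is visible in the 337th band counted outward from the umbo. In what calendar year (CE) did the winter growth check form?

Between band 337 and the ventral margin there are 375 − 337 = 38 bands.
With 2 bands per year, 38 / 2 = 19 years.
The band at the ventral margin is 1958 CE, so the winter growth check dates to 1958 − 19 = 1939 CE.

1939 CE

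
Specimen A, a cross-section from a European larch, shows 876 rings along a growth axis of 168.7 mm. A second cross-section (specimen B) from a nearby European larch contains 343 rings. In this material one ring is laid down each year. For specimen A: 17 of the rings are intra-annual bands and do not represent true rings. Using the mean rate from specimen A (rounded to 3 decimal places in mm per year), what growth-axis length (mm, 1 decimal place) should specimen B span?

Specimen A: adjusted count: 876 − 17 = 859 rings.
A: Mean rate = 168.7 mm / 859 years ≈ 0.196 mm/year.
For B, 0.196 mm/year × 343 years = 67.2 mm.

67.2 mm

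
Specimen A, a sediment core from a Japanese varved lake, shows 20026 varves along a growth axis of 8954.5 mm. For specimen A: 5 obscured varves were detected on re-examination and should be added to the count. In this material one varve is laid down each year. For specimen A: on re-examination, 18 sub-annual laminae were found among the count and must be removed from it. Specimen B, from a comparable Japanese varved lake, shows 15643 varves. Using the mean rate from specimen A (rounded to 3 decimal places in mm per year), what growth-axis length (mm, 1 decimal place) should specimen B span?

Specimen A: true varve count = 20026 − 18 + 5 = 20013.
A: Extension rate ≈ 8954.5 / 20013 = 0.447 mm per year.
For B, 0.447 mm/year × 15643 years = 6992.4 mm.

6992.4 mm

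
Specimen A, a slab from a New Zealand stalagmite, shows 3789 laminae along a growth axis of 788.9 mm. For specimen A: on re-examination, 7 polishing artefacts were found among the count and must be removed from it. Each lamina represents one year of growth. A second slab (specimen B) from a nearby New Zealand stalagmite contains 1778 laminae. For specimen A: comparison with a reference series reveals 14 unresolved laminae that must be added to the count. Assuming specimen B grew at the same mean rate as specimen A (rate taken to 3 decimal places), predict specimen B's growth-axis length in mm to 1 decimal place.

369.8 mm

Specimen A: adjusted count: 3789 − 7 + 14 = 3796 laminae.
A: 788.9 mm over 3796 years gives 788.9 / 3796 ≈ 0.208 mm/yr.
Length of B = 0.208 × 1778 = 369.8 mm.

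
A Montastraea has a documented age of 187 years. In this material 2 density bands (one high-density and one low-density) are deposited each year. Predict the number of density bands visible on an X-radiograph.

Expected density bands: 187 × 2 = 374.
So 374 density bands should be present.

374 density bands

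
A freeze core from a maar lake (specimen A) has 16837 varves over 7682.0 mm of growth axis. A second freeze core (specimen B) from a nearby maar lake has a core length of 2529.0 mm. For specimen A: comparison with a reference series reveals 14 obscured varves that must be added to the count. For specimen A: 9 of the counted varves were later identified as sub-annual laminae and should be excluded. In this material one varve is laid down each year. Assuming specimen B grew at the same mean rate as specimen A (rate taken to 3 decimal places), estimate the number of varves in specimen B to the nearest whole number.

Specimen A: adjusted count: 16837 − 9 + 14 = 16842 varves.
A: Extension rate ≈ 7682.0 / 16842 = 0.456 mm per year.
B spans 2529.0 / 0.456 = 5546.05 years ≈ 5546 varves.

5546 varves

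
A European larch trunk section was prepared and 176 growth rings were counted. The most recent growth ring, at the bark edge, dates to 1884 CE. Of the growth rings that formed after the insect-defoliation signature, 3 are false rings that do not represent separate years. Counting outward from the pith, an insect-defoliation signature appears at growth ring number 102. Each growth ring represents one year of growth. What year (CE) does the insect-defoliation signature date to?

1813 CE

Between growth ring 102 and the bark edge there are 176 − 102 = 74 growth rings.
Removing the 3 false growth rings leaves 74 − 3 = 71 true growth rings beyond the insect-defoliation signature.
Counting back 71 years from 1884 CE places the insect-defoliation signature in 1884 − 71 = 1813 CE.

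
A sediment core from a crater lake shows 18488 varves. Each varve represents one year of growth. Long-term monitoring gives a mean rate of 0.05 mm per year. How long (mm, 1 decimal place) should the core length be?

924.4 mm

The record spans 18488 years at 0.05 mm per year.
18488 years at 0.05 mm/year gives 0.05 × 18488 = 924.4 mm.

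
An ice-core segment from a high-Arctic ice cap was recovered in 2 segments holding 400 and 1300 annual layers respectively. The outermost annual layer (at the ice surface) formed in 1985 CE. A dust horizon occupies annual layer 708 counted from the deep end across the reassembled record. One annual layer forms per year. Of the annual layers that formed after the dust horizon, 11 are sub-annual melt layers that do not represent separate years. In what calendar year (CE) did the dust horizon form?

Total annual layers = 400 + 1300 = 1700.
1700 − 708 = 992 annual layers lie beyond the dust horizon toward the ice surface.
992 − 11 false = 981 true annual layers after the dust horizon.
The annual layer at the ice surface is 1985 CE, so the dust horizon dates to 1985 − 981 = 1004 CE.

1004 CE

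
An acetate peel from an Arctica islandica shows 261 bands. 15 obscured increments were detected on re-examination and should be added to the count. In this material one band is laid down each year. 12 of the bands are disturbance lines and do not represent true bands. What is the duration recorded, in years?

True band count = 261 − 12 + 15 = 264.
One band per year makes the duration 264 years.

264 years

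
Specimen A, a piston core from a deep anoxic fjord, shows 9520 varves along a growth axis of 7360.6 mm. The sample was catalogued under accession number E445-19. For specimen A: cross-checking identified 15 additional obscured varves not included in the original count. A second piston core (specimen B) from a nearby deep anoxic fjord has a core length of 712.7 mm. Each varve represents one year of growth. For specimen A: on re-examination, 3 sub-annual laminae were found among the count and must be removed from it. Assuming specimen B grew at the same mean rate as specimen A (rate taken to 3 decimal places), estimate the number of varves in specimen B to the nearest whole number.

923 varves

Specimen A: adjusted count: 9520 − 3 + 15 = 9532 varves.
A: Mean rate = 7360.6 mm / 9532 years ≈ 0.772 mm per year.
B spans 712.7 / 0.772 = 923.19 years ≈ 923 varves.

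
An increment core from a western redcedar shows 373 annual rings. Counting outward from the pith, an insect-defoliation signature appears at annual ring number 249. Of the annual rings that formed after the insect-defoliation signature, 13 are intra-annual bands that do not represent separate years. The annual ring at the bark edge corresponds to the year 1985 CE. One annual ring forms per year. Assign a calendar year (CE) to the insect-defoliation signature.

Between annual ring 249 and the bark edge there are 373 − 249 = 124 annual rings.
124 − 13 false = 111 true annual rings after the insect-defoliation signature.
The annual ring at the bark edge is 1985 CE, so the insect-defoliation signature dates to 1985 − 111 = 1874 CE.

1874 CE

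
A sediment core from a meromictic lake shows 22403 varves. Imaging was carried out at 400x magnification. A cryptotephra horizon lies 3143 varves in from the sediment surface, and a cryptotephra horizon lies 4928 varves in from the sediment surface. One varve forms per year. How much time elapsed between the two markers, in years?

1785 years

Separation: 4928 − 3143 = 1785 varves.
At one varve per year, 1785 years elapsed between them.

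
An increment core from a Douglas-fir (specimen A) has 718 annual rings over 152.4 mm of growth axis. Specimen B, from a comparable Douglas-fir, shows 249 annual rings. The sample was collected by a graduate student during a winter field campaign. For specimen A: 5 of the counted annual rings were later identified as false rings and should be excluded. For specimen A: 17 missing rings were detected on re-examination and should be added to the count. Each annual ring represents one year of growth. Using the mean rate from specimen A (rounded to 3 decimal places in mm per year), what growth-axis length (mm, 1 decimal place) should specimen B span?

52.0 mm

Specimen A: true annual ring count = 718 − 5 + 17 = 730.
A: Mean rate = 152.4 mm / 730 years ≈ 0.209 mm per year.
For B, 0.209 mm/year × 249 years = 52.0 mm.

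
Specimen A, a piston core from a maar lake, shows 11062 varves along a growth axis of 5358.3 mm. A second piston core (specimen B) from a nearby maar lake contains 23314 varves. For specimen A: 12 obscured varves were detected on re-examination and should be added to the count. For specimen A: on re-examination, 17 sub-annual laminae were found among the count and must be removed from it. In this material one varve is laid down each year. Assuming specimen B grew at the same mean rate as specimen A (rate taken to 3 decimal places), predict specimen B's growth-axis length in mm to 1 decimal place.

11307.3 mm

Specimen A: after corrections the count is 11062 − 17 + 12 = 11057 varves.
A: Extension rate ≈ 5358.3 / 11057 = 0.485 mm/year.
For B, 0.485 mm/year × 23314 years = 11307.3 mm.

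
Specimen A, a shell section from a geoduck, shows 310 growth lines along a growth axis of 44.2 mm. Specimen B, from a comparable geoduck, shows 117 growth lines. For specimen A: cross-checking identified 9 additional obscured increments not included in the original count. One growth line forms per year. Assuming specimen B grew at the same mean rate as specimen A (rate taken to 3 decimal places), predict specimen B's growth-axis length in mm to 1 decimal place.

Specimen A: after corrections the count is 310 + 9 = 319 growth lines.
A: Mean rate = 44.2 mm / 319 years ≈ 0.139 mm/yr.
Length of B = 0.139 × 117 = 16.3 mm.

16.3 mm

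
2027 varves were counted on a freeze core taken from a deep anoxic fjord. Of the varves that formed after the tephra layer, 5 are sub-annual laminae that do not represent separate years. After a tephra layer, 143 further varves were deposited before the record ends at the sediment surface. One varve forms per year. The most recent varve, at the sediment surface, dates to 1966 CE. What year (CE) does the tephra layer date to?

1828 CE

143 varves post-date the tephra layer.
Excluding 5 false varves: 143 − 5 = 138.
The varve at the sediment surface is 1966 CE, so the tephra layer dates to 1966 − 138 = 1828 CE.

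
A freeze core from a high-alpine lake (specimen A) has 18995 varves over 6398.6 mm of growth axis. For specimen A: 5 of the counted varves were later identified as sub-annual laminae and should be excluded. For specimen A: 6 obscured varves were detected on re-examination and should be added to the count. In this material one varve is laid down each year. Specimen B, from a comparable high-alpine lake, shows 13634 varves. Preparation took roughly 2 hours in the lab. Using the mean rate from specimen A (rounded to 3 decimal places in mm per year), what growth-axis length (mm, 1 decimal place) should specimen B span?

4594.7 mm

Specimen A: true varve count = 18995 − 5 + 6 = 18996.
A: Mean rate = 6398.6 mm / 18996 years ≈ 0.337 mm/year.
B's length ≈ 0.337 × 13634 = 4594.7 mm.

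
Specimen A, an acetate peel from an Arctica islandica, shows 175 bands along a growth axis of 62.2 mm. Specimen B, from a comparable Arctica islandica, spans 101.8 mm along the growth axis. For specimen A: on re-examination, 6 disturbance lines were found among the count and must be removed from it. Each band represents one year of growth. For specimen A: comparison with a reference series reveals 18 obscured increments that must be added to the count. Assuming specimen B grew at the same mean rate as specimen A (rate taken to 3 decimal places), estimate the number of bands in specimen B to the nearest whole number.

Specimen A: correcting the raw count gives 175 − 6 + 18 = 187 true bands.
A: 62.2 mm over 187 years gives 62.2 / 187 ≈ 0.333 mm/year.
B spans 101.8 / 0.333 = 305.71 years ≈ 306 bands.

306 bands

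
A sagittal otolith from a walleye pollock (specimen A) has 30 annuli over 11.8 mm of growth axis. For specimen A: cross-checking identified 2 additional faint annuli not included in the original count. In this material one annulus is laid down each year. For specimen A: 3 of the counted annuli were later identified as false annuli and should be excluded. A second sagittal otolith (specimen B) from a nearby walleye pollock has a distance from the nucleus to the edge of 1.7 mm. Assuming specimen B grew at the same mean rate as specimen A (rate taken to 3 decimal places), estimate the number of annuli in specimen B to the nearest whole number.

4 annuli

Specimen A: true annulus count = 30 − 3 + 2 = 29.
A: Extension rate ≈ 11.8 / 29 = 0.407 mm per year.
For B, 1.7 / 0.407 = 4.18 years ≈ 4 annuli.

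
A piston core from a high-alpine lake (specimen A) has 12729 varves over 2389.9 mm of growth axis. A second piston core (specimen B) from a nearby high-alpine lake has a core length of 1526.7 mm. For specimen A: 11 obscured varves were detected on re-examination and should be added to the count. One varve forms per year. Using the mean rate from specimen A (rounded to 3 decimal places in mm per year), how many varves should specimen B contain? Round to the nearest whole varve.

8121 varves

Specimen A: after corrections the count is 12729 + 11 = 12740 varves.
A: 2389.9 mm over 12740 years gives 2389.9 / 12740 ≈ 0.188 mm per year.
B spans 1526.7 / 0.188 = 8120.74 years ≈ 8121 varves.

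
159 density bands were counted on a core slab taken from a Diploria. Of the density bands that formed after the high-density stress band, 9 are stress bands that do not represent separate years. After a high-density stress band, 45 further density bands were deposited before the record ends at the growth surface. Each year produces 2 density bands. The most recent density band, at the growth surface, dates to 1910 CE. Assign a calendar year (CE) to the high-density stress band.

1892 CE

There are 45 density bands younger than the high-density stress band.
45 − 9 false = 36 true density bands after the high-density stress band.
With 2 density bands per year, 36 / 2 = 18 years.
Counting back 18 years from 1910 CE places the high-density stress band in 1910 − 18 = 1892 CE.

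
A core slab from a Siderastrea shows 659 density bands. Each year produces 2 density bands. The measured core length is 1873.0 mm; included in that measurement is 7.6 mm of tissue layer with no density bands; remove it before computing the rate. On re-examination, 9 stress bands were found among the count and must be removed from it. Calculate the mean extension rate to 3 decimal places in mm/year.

5.740 mm/year

True density band count = 659 − 9 = 650.
With 2 density bands per year, 650 / 2 = 325 years.
Removing the 7.6 mm offcut leaves 1873.0 − 7.6 = 1865.4 mm.
Extension rate ≈ 1865.4 / 325 = 5.740 mm/year.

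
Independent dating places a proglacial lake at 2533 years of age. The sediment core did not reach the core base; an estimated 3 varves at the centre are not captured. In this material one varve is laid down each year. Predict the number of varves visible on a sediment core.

One varve per year gives 2533 varves over 2533 years.
Less the 3 uncaptured varves: 2533 − 3 = 2530.

2530 varves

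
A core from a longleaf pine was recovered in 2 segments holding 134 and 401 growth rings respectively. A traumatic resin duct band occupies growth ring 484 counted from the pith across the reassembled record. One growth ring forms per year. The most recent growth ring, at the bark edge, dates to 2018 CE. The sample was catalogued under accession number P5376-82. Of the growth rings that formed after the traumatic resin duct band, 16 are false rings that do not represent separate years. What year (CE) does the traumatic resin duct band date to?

Total growth rings = 134 + 401 = 535.
535 − 484 = 51 growth rings lie beyond the traumatic resin duct band toward the bark edge.
51 − 16 false = 35 true growth rings after the traumatic resin duct band.
Counting back 35 years from 2018 CE places the traumatic resin duct band in 2018 − 35 = 1983 CE.

1983 CE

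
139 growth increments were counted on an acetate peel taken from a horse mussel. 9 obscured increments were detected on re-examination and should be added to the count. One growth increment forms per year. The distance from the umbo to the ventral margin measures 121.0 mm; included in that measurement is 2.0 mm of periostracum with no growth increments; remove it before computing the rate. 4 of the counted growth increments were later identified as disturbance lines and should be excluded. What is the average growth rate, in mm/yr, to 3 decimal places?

True growth increment count = 139 − 4 + 9 = 144.
Net length = 121.0 − 2.0 = 119.0 mm.
Mean rate = 119.0 mm / 144 years ≈ 0.826 mm/yr.

0.826 mm/yr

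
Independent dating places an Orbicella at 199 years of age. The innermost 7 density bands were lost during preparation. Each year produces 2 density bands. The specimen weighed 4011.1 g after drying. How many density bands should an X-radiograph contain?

391 density bands

199 years at 2 density bands per year gives 199 × 2 = 398 density bands.
398 − 7 missed = 391 density bands expected in the prepared section.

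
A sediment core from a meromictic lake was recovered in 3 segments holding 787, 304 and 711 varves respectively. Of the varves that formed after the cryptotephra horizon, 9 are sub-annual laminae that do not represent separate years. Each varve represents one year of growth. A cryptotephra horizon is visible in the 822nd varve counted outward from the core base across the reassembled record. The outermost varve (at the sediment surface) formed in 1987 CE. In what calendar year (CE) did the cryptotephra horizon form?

1016 CE

Total varves = 787 + 304 + 711 = 1802.
Between varve 822 and the sediment surface there are 1802 − 822 = 980 varves.
Removing the 9 false varves leaves 980 − 9 = 971 true varves beyond the cryptotephra horizon.
Counting back 971 years from 1987 CE places the cryptotephra horizon in 1987 − 971 = 1016 CE.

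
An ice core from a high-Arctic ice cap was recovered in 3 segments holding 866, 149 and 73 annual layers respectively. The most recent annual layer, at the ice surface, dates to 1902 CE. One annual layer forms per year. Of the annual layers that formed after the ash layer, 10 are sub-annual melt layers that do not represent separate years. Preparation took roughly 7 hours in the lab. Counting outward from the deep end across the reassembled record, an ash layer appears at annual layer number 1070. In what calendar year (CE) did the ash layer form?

Total annual layers = 866 + 149 + 73 = 1088.
The ash layer sits at annual layer 1070 from the deep end, so 1088 − 1070 = 18 annual layers formed after it.
Excluding 10 false annual layers: 18 − 10 = 8.
The annual layer at the ice surface is 1902 CE, so the ash layer dates to 1902 − 8 = 1894 CE.

1894 CE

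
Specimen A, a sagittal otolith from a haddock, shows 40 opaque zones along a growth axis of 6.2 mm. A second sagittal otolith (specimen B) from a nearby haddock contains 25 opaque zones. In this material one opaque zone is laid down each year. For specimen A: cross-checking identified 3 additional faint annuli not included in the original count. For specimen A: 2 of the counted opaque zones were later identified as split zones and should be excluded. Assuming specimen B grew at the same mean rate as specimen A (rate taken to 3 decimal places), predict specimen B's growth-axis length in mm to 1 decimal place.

3.8 mm

Specimen A: correcting the raw count gives 40 − 2 + 3 = 41 true opaque zones.
A: Mean rate = 6.2 mm / 41 years ≈ 0.151 mm per year.
For B, 0.151 mm/year × 25 years = 3.8 mm.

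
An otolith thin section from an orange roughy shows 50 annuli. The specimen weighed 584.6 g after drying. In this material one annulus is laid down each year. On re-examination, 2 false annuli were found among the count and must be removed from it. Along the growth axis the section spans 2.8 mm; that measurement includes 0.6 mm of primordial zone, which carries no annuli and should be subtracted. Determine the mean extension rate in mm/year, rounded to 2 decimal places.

Adjusted count: 50 − 2 = 48 annuli.
Removing the 0.6 mm offcut leaves 2.8 − 0.6 = 2.2 mm.
Mean rate = 2.2 mm / 48 years ≈ 0.05 mm/year.

0.05 mm/year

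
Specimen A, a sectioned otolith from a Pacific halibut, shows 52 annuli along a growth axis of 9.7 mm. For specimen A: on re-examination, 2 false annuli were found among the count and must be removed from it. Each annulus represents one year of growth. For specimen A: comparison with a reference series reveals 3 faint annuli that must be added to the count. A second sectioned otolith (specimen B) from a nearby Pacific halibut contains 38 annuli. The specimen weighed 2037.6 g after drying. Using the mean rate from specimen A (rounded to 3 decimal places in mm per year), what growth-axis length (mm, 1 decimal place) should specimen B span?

Specimen A: after corrections the count is 52 − 2 + 3 = 53 annuli.
A: Mean rate = 9.7 mm / 53 years ≈ 0.183 mm/year.
For B, 0.183 mm/year × 38 years = 7.0 mm.

7.0 mm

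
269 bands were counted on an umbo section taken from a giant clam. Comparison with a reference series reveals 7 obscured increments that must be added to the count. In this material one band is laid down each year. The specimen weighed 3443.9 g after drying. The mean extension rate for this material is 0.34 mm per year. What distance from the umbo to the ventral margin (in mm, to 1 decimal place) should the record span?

After corrections the count is 269 + 7 = 276 bands.
Predicted length = 0.34 mm/year × 276 years = 93.8 mm.

93.8 mm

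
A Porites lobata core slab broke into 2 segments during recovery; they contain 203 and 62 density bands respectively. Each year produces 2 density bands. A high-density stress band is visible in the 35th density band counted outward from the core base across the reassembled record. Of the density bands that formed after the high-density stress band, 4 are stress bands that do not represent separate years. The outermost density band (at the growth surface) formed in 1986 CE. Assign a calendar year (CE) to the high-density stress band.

Total density bands = 203 + 62 = 265.
The high-density stress band sits at density band 35 from the core base, so 265 − 35 = 230 density bands formed after it.
230 − 4 false = 226 true density bands after the high-density stress band.
With 2 density bands per year, 226 / 2 = 113 years.
1986 − 113 = 1873 CE.

1873 CE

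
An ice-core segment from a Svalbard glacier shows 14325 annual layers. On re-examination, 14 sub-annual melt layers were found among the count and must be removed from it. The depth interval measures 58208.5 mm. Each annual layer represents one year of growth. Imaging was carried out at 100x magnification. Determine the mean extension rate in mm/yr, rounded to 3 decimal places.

4.067 mm/yr

True annual layer count = 14325 − 14 = 14311.
Extension rate ≈ 58208.5 / 14311 = 4.067 mm/yr.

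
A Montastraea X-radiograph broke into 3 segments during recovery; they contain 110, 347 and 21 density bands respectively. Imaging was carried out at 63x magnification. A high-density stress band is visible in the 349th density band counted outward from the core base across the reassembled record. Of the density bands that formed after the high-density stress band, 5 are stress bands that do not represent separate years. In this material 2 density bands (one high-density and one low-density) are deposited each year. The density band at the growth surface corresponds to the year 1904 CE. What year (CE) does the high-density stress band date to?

1842 CE

Total density bands = 110 + 347 + 21 = 478.
The high-density stress band sits at density band 349 from the core base, so 478 − 349 = 129 density bands formed after it.
Excluding 5 false density bands: 129 − 5 = 124.
Dividing by 2 density bands per year: 124 / 2 = 62 years.
The density band at the growth surface is 1904 CE, so the high-density stress band dates to 1904 − 62 = 1842 CE.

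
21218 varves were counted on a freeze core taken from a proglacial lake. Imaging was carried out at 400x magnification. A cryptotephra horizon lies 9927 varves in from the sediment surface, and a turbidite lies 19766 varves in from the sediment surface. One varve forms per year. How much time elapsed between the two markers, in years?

19766 − 9927 = 9839 varves lie between the two events.
At one varve per year, 9839 years elapsed between them.

9839 yr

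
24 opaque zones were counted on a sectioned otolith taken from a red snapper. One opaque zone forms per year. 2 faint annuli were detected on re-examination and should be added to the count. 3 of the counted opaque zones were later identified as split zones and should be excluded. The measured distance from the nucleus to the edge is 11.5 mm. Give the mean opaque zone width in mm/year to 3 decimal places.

0.500 mm/year

After corrections the count is 24 − 3 + 2 = 23 opaque zones.
11.5 mm over 23 years gives 11.5 / 23 ≈ 0.500 mm/year.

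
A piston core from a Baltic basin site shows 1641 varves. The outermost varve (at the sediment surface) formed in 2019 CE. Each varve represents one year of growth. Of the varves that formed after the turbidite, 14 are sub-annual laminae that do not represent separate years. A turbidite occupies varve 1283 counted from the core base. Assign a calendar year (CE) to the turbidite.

1675 CE

1641 − 1283 = 358 varves lie beyond the turbidite toward the sediment surface.
Removing the 14 false varves leaves 358 − 14 = 344 true varves beyond the turbidite.
Counting back 344 years from 2019 CE places the turbidite in 2019 − 344 = 1675 CE.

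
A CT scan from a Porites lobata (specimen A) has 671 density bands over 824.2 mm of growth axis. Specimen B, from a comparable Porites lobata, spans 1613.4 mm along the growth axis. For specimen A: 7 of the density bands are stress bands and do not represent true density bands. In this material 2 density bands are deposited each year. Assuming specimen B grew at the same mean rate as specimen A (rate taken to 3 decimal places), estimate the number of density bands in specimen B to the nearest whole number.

Specimen A: adjusted count: 671 − 7 = 664 density bands.
Specimen A: 664 density bands at 2 per year is 664 / 2 = 332 years.
A: Mean rate = 824.2 mm / 332 years ≈ 2.483 mm/yr.
Specimen B: 1613.4 mm / 2.483 mm per year = 649.78 years; at 2 density bands per year that is 649.78 × 2 ≈ 1300 density bands.

1300 density bands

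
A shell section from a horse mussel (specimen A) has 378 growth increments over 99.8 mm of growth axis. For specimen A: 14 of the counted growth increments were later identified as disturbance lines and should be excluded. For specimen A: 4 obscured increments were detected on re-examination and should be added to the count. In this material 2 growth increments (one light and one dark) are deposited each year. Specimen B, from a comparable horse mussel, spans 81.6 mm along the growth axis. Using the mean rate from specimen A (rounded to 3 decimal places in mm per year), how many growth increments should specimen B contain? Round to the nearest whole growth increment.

Specimen A: adjusted count: 378 − 14 + 4 = 368 growth increments.
Specimen A: 368 growth increments at 2 per year is 368 / 2 = 184 years.
A: 99.8 mm over 184 years gives 99.8 / 184 ≈ 0.542 mm/yr.
For B, 81.6 / 0.542 = 150.55 years; at 2 growth increments per year that is 150.55 × 2 ≈ 301 growth increments.

301 growth increments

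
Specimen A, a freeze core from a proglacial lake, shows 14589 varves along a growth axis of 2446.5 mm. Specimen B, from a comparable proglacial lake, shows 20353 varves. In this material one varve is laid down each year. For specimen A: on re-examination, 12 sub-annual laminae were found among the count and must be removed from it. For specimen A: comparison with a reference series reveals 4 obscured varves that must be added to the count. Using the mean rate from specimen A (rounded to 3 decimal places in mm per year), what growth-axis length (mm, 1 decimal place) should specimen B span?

3419.3 mm

Specimen A: after corrections the count is 14589 − 12 + 4 = 14581 varves.
A: Mean rate = 2446.5 mm / 14581 years ≈ 0.168 mm/yr.
For B, 0.168 mm/year × 20353 years = 3419.3 mm.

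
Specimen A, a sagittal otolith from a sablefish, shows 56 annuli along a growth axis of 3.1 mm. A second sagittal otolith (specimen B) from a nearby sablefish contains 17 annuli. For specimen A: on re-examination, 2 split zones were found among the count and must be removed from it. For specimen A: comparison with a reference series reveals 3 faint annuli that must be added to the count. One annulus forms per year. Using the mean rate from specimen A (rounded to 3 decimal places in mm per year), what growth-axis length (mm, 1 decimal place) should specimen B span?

Specimen A: adjusted count: 56 − 2 + 3 = 57 annuli.
A: Extension rate ≈ 3.1 / 57 = 0.054 mm/year.
Length of B = 0.054 × 17 = 0.9 mm.

0.9 mm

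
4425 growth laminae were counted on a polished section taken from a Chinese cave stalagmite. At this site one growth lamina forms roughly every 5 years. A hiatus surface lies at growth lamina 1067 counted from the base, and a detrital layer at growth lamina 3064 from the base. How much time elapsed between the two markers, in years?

Separation: 3064 − 1067 = 1997 growth laminae.
1997 growth laminae at 5 years each span 1997 × 5 = 9985 years.

9985 years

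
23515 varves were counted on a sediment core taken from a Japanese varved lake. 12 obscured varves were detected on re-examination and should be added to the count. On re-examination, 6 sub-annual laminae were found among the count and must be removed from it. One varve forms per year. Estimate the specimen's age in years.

Adjusted count: 23515 − 6 + 12 = 23521 varves.
With a one-to-one varve periodicity this is 23521 years.

23521 years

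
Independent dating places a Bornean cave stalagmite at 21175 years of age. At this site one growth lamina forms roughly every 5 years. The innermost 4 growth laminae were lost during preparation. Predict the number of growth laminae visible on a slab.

At 5 years per growth lamina, 21175 / 5 = 4235 growth laminae are expected.
Subtracting the 4 growth laminae not captured gives 4235 − 4 = 4231 growth laminae in the record.

4231 growth laminae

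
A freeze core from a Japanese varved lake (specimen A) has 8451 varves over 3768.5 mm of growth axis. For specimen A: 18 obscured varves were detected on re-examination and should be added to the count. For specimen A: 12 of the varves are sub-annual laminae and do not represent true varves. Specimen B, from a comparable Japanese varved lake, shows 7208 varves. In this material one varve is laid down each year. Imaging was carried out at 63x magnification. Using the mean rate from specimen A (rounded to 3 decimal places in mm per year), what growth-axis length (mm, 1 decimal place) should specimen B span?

Specimen A: after corrections the count is 8451 − 12 + 18 = 8457 varves.
A: Extension rate ≈ 3768.5 / 8457 = 0.446 mm/year.
Length of B = 0.446 × 7208 = 3214.8 mm.

3214.8 mm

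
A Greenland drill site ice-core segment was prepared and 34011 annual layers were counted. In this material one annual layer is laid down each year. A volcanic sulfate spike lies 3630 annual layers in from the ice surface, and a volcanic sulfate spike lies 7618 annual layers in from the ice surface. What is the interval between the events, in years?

3988 years

Separation: 7618 − 3630 = 3988 annual layers.
At one annual layer per year, 3988 years elapsed between them.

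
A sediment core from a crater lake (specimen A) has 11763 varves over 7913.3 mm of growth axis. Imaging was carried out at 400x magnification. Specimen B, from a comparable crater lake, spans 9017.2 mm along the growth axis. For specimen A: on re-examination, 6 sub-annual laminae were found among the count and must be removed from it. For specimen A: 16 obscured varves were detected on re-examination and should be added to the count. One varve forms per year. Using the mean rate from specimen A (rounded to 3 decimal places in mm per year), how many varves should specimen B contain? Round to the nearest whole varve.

13418 varves

Specimen A: true varve count = 11763 − 6 + 16 = 11773.
A: Mean rate = 7913.3 mm / 11773 years ≈ 0.672 mm/year.
B spans 9017.2 / 0.672 = 13418.45 years ≈ 13418 varves.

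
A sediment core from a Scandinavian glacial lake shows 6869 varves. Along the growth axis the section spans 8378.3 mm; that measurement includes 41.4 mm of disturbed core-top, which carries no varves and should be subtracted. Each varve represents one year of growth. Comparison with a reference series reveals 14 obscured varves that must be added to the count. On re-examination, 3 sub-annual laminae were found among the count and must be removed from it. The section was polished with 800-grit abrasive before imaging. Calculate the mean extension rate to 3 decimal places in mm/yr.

1.212 mm/yr

After corrections the count is 6869 − 3 + 14 = 6880 varves.
Removing the 41.4 mm offcut leaves 8378.3 − 41.4 = 8336.9 mm.
8336.9 mm over 6880 years gives 8336.9 / 6880 ≈ 1.212 mm/yr.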